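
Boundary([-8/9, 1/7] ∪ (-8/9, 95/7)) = {-8/9, 95/7}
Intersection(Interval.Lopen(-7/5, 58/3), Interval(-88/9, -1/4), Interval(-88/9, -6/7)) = Interval.Lopen(-7/5, -6/7)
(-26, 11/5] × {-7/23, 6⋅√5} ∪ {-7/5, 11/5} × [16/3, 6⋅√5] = ({-7/5, 11/5} × [16/3, 6⋅√5]) ∪ ((-26, 11/5] × {-7/23, 6⋅√5})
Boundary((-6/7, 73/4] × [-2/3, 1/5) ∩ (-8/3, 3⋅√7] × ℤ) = [-6/7, 3⋅√7] × {0}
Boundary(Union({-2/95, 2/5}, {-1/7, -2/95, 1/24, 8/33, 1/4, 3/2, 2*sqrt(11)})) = {-1/7, -2/95, 1/24, 8/33, 1/4, 2/5, 3/2, 2*sqrt(11)}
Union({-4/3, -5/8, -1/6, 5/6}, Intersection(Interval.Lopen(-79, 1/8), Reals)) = Union({5/6}, Interval.Lopen(-79, 1/8))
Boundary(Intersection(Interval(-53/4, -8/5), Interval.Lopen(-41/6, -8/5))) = {-41/6, -8/5}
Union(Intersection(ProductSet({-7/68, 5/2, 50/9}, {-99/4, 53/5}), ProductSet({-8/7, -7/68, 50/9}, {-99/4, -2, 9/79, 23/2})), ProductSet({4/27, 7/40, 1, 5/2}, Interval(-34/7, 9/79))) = Union(ProductSet({-7/68, 50/9}, {-99/4}), ProductSet({4/27, 7/40, 1, 5/2}, Interval(-34/7, 9/79)))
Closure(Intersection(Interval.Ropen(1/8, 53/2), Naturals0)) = Range(1, 27, 1)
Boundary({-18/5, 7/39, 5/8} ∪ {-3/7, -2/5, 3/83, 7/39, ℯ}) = {-18/5, -3/7, -2/5, 3/83, 7/39, 5/8, ℯ}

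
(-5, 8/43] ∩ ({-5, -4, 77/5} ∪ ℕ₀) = {-4} ∪ {0}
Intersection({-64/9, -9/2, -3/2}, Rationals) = {-64/9, -9/2, -3/2}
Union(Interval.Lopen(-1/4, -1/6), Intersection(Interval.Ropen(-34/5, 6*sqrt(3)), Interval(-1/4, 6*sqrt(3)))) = Interval.Ropen(-1/4, 6*sqrt(3))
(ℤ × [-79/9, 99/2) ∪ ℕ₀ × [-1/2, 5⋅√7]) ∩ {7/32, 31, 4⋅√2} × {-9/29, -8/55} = {31} × {-9/29, -8/55}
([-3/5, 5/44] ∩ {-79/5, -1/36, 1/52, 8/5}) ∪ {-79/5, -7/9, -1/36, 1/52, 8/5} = {-79/5, -7/9, -1/36, 1/52, 8/5}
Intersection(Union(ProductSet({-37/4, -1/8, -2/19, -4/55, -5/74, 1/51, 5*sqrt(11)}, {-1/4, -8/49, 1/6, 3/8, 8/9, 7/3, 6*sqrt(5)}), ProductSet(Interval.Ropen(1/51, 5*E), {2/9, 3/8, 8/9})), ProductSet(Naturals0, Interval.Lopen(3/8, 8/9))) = ProductSet(Range(1, 14, 1), {8/9})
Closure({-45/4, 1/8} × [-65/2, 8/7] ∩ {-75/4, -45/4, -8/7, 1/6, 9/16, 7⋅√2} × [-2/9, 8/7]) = {-45/4} × [-2/9, 8/7]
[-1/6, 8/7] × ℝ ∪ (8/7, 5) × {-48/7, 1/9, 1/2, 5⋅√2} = ([-1/6, 8/7] × ℝ) ∪ ((8/7, 5) × {-48/7, 1/9, 1/2, 5⋅√2})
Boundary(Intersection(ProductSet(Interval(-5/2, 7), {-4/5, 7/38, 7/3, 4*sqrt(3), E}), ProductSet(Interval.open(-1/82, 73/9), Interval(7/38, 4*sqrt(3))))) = ProductSet(Interval(-1/82, 7), {7/38, 7/3, 4*sqrt(3), E})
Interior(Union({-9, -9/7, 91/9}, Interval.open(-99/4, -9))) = Interval.open(-99/4, -9)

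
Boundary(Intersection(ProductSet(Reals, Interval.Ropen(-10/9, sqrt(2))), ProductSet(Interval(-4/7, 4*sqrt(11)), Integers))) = ProductSet(Interval(-4/7, 4*sqrt(11)), Range(-1, 2, 1))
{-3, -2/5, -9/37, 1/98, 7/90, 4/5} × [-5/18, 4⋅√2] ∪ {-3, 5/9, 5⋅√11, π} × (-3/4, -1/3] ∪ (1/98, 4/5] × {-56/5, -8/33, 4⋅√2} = ((1/98, 4/5] × {-56/5, -8/33, 4⋅√2}) ∪ ({-3, 5/9, 5⋅√11, π} × (-3/4, -1/3]) ∪ ({-3, -2/5, -9/37, 1/98, 7/90, 4/5} × [-5/18, 4⋅√2])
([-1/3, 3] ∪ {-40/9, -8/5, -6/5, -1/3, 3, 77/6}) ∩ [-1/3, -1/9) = [-1/3, -1/9)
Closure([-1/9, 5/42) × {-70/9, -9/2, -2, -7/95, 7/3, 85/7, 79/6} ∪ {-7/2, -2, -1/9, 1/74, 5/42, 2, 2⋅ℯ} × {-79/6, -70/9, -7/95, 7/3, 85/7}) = ([-1/9, 5/42] × {-70/9, -9/2, -2, -7/95, 7/3, 85/7, 79/6}) ∪ ({-7/2, -2, -1/9, 1/74, 5/42, 2, 2⋅ℯ} × {-79/6, -70/9, -7/95, 7/3, 85/7})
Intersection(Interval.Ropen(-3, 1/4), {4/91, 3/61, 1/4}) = {4/91, 3/61}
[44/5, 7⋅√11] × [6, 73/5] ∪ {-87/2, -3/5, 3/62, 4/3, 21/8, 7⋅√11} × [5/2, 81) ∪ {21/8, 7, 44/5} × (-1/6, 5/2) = ({21/8, 7, 44/5} × (-1/6, 5/2)) ∪ ([44/5, 7⋅√11] × [6, 73/5]) ∪ ({-87/2, -3/5, 3/62, 4/3, 21/8, 7⋅√11} × [5/2, 81))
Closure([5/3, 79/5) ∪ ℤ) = ℤ ∪ [5/3, 79/5]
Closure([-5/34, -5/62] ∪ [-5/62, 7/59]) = [-5/34, 7/59]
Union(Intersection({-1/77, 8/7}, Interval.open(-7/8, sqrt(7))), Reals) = Reals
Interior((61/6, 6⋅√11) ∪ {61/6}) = (61/6, 6⋅√11)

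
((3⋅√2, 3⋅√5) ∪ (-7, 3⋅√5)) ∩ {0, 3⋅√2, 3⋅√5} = {0, 3⋅√2}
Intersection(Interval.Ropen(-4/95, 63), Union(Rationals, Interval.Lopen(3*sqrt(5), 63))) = Union(Intersection(Interval.Ropen(-4/95, 63), Rationals), Interval.open(3*sqrt(5), 63))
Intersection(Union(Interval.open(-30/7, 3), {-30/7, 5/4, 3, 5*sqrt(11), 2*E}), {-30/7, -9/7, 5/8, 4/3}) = {-30/7, -9/7, 5/8, 4/3}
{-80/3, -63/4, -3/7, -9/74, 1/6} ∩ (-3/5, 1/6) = {-3/7, -9/74}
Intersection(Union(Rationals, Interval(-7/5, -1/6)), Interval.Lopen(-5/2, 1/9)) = Union(Intersection(Interval.Lopen(-5/2, 1/9), Rationals), Interval(-7/5, -1/6))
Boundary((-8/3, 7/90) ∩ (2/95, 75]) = {2/95, 7/90}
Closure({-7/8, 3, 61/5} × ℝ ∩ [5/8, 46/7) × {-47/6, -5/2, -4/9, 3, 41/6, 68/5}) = {3} × {-47/6, -5/2, -4/9, 3, 41/6, 68/5}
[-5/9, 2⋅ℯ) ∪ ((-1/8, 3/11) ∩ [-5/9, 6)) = [-5/9, 2⋅ℯ)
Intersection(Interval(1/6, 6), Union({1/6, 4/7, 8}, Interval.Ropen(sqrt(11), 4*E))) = Union({1/6, 4/7}, Interval(sqrt(11), 6))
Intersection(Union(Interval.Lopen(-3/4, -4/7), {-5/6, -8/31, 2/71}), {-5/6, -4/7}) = {-5/6, -4/7}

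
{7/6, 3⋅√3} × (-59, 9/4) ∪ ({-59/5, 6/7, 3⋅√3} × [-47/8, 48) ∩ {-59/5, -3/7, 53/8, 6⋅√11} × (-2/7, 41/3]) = ({-59/5} × (-2/7, 41/3]) ∪ ({7/6, 3⋅√3} × (-59, 9/4))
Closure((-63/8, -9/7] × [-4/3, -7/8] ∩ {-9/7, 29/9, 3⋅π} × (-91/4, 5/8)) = {-9/7} × [-4/3, -7/8]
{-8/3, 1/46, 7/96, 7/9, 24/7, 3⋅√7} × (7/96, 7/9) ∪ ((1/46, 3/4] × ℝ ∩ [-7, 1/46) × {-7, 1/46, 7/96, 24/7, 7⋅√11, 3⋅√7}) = {-8/3, 1/46, 7/96, 7/9, 24/7, 3⋅√7} × (7/96, 7/9)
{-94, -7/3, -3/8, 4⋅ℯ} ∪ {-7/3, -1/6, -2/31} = {-94, -7/3, -3/8, -1/6, -2/31, 4⋅ℯ}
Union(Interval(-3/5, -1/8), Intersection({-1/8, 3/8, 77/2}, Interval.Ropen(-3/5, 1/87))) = Interval(-3/5, -1/8)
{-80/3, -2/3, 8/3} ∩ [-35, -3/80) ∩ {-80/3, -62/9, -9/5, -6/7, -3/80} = {-80/3}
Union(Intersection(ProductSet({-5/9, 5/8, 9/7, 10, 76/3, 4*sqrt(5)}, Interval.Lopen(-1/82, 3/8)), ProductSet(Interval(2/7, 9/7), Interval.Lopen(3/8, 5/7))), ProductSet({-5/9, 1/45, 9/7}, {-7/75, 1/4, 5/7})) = ProductSet({-5/9, 1/45, 9/7}, {-7/75, 1/4, 5/7})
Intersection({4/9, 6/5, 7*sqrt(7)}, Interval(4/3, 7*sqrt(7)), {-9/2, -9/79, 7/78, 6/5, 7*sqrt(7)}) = {7*sqrt(7)}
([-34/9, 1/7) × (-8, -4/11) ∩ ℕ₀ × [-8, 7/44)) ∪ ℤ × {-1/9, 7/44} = (ℤ × {-1/9, 7/44}) ∪ ({0} × (-8, -4/11))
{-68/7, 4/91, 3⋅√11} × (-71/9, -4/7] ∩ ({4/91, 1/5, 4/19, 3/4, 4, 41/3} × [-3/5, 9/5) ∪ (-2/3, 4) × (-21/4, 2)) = {4/91} × (-21/4, -4/7]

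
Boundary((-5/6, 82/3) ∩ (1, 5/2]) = {1, 5/2}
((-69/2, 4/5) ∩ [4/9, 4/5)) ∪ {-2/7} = {-2/7} ∪ [4/9, 4/5)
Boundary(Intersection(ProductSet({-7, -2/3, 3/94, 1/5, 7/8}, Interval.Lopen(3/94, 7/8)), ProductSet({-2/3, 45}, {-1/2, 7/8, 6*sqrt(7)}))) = ProductSet({-2/3}, {7/8})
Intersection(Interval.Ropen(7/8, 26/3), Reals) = Interval.Ropen(7/8, 26/3)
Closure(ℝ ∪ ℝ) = ℝ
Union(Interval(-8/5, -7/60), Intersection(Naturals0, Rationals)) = Union(Interval(-8/5, -7/60), Naturals0)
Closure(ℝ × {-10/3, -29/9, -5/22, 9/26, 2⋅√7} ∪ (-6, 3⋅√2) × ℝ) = ([-6, 3⋅√2] × ℝ) ∪ ((-∞, ∞) × {-10/3, -29/9, -5/22, 9/26, 2⋅√7})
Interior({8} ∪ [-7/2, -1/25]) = (-7/2, -1/25)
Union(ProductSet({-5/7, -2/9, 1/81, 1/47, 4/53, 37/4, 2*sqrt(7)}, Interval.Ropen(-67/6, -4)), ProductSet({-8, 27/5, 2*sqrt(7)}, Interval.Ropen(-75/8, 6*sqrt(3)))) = Union(ProductSet({-8, 27/5, 2*sqrt(7)}, Interval.Ropen(-75/8, 6*sqrt(3))), ProductSet({-5/7, -2/9, 1/81, 1/47, 4/53, 37/4, 2*sqrt(7)}, Interval.Ropen(-67/6, -4)))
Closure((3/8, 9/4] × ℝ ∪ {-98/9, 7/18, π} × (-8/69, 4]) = ([3/8, 9/4] × ℝ) ∪ ({-98/9, π} × [-8/69, 4]) ∪ ({-98/9, 7/18, π} × (-8/69, 4])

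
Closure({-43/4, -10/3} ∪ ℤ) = ℤ ∪ {-43/4, -10/3}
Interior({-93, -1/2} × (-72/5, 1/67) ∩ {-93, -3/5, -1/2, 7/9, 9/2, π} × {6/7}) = ∅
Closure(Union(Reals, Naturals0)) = Reals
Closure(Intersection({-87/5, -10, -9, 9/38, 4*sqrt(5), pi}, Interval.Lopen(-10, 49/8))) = {-9, 9/38, pi}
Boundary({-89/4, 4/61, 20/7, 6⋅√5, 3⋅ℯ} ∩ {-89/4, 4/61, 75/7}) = {-89/4, 4/61}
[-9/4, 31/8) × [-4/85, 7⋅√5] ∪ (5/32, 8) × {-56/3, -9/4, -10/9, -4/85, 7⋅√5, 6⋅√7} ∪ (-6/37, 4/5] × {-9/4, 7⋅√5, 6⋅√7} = ([-9/4, 31/8) × [-4/85, 7⋅√5]) ∪ ((-6/37, 4/5] × {-9/4, 7⋅√5, 6⋅√7}) ∪ ((5/32, 8) × {-56/3, -9/4, -10/9, -4/85, 7⋅√5, 6⋅√7})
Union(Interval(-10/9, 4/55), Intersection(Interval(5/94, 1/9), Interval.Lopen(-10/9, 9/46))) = Interval(-10/9, 1/9)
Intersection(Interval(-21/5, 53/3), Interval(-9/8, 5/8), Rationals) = Intersection(Interval(-9/8, 5/8), Rationals)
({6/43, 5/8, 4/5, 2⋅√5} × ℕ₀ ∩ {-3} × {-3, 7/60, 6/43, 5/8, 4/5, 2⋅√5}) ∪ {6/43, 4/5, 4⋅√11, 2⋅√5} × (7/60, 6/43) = {6/43, 4/5, 4⋅√11, 2⋅√5} × (7/60, 6/43)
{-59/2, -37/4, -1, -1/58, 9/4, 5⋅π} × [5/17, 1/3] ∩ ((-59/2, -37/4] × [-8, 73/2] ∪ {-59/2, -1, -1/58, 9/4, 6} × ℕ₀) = {-37/4} × [5/17, 1/3]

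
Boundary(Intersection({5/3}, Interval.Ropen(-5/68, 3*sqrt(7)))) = {5/3}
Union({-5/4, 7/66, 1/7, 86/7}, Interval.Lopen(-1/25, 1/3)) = Union({-5/4, 86/7}, Interval.Lopen(-1/25, 1/3))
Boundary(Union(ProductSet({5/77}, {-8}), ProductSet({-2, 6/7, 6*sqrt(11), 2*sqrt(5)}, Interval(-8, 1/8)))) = Union(ProductSet({5/77}, {-8}), ProductSet({-2, 6/7, 6*sqrt(11), 2*sqrt(5)}, Interval(-8, 1/8)))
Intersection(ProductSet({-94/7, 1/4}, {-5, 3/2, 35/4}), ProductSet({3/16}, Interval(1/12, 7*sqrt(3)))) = EmptySet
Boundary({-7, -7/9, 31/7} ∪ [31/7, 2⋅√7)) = {-7, -7/9, 31/7, 2⋅√7}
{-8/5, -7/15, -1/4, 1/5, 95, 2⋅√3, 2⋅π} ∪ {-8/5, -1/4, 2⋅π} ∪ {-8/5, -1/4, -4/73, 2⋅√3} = {-8/5, -7/15, -1/4, -4/73, 1/5, 95, 2⋅√3, 2⋅π}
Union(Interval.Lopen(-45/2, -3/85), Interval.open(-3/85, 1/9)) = Interval.open(-45/2, 1/9)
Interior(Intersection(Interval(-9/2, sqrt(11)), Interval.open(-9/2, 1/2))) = Interval.open(-9/2, 1/2)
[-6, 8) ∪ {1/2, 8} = [-6, 8]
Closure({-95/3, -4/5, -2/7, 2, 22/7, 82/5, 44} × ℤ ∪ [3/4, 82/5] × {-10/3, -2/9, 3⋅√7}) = ({-95/3, -4/5, -2/7, 2, 22/7, 82/5, 44} × ℤ) ∪ ([3/4, 82/5] × {-10/3, -2/9, 3⋅√7})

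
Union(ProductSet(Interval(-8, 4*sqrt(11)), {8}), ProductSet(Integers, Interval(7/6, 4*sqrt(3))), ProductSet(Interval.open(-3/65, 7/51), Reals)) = Union(ProductSet(Integers, Interval(7/6, 4*sqrt(3))), ProductSet(Interval(-8, 4*sqrt(11)), {8}), ProductSet(Interval.open(-3/65, 7/51), Reals))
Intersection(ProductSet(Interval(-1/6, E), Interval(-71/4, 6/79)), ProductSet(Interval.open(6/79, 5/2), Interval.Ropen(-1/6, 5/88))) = ProductSet(Interval.open(6/79, 5/2), Interval.Ropen(-1/6, 5/88))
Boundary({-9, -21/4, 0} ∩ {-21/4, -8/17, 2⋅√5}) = {-21/4}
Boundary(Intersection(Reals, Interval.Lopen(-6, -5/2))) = {-6, -5/2}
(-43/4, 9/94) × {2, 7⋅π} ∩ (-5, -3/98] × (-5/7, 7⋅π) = (-5, -3/98] × {2}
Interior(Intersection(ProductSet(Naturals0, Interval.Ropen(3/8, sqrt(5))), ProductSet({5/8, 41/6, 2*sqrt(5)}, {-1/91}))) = EmptySet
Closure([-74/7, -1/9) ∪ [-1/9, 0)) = [-74/7, 0]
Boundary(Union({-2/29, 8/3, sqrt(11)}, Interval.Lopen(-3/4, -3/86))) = {-3/4, -3/86, 8/3, sqrt(11)}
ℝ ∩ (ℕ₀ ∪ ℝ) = ℝ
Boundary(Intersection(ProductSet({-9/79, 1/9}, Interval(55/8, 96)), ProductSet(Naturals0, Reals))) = EmptySet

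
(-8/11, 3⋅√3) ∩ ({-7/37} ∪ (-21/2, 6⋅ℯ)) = (-8/11, 3⋅√3)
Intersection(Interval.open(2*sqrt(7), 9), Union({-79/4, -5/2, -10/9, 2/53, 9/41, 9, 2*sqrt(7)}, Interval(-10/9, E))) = EmptySet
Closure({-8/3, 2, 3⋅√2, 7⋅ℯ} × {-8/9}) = {-8/3, 2, 3⋅√2, 7⋅ℯ} × {-8/9}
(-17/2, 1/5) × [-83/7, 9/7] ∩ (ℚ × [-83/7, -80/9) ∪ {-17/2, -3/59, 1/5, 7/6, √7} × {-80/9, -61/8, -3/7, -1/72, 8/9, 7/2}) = ({-3/59} × {-80/9, -61/8, -3/7, -1/72, 8/9}) ∪ ((ℚ ∩ (-17/2, 1/5)) × [-83/7, -80/9))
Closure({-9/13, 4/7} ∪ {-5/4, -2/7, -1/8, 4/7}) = {-5/4, -9/13, -2/7, -1/8, 4/7}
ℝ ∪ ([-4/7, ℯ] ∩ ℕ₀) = ℝ ∪ {0, 1, 2}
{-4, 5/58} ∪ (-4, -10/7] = [-4, -10/7] ∪ {5/58}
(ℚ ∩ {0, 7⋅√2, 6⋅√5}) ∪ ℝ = ℝ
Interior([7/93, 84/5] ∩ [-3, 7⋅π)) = (7/93, 84/5)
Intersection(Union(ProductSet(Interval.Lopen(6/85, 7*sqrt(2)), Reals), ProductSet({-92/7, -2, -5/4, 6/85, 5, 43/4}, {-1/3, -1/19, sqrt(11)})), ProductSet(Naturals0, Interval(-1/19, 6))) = ProductSet(Range(1, 10, 1), Interval(-1/19, 6))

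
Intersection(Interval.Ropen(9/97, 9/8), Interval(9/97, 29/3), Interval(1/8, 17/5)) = Interval.Ropen(1/8, 9/8)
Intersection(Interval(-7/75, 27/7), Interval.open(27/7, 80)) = EmptySet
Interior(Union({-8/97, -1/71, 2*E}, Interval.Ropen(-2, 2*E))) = Interval.open(-2, 2*E)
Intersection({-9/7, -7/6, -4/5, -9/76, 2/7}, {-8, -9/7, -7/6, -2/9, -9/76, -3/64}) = {-9/7, -7/6, -9/76}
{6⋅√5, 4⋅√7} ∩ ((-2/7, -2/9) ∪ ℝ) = {6⋅√5, 4⋅√7}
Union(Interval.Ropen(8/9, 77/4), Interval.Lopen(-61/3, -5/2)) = Union(Interval.Lopen(-61/3, -5/2), Interval.Ropen(8/9, 77/4))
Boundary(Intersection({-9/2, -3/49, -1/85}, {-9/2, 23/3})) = {-9/2}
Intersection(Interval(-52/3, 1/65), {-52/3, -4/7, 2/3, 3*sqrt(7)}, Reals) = {-52/3, -4/7}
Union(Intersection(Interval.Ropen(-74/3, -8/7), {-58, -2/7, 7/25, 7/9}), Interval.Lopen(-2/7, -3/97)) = Interval.Lopen(-2/7, -3/97)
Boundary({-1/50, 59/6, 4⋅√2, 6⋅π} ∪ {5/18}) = {-1/50, 5/18, 59/6, 4⋅√2, 6⋅π}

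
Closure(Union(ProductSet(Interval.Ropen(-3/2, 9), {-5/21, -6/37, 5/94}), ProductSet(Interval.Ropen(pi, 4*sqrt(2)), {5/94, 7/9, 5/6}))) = Union(ProductSet(Interval(-3/2, 9), {-5/21, -6/37, 5/94}), ProductSet(Interval(pi, 4*sqrt(2)), {5/94, 7/9, 5/6}))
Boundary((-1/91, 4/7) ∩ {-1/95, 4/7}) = {-1/95}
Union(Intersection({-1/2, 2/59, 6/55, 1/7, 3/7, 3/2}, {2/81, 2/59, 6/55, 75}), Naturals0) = Union({2/59, 6/55}, Naturals0)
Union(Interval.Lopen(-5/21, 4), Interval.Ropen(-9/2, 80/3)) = Interval.Ropen(-9/2, 80/3)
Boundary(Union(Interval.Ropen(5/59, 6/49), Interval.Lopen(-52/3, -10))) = {-52/3, -10, 5/59, 6/49}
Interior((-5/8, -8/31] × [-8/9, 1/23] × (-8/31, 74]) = (-5/8, -8/31) × (-8/9, 1/23) × (-8/31, 74)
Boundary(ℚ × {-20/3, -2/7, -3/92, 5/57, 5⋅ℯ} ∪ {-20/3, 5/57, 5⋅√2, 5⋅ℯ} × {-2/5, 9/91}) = (ℝ × {-20/3, -2/7, -3/92, 5/57, 5⋅ℯ}) ∪ ({-20/3, 5/57, 5⋅√2, 5⋅ℯ} × {-2/5, 9/91})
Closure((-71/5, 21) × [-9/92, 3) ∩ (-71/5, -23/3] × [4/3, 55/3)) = ({-71/5, -23/3} × [4/3, 3]) ∪ ([-71/5, -23/3] × {4/3, 3}) ∪ ((-71/5, -23/3] × [4/3, 3))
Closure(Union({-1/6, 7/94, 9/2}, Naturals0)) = Union({-1/6, 7/94, 9/2}, Naturals0)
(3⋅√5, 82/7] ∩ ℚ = ℚ ∩ (3⋅√5, 82/7]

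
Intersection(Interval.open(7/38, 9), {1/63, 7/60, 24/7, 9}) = {24/7}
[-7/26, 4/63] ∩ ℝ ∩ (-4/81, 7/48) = (-4/81, 4/63]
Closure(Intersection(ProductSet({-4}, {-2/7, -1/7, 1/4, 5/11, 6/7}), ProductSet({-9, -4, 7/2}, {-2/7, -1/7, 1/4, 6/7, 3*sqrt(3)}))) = ProductSet({-4}, {-2/7, -1/7, 1/4, 6/7})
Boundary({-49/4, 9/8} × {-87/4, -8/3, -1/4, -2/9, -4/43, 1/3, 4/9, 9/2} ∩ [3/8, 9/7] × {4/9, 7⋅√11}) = {9/8} × {4/9}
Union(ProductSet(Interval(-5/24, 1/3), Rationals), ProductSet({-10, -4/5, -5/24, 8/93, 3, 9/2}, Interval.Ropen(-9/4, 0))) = Union(ProductSet({-10, -4/5, -5/24, 8/93, 3, 9/2}, Interval.Ropen(-9/4, 0)), ProductSet(Interval(-5/24, 1/3), Rationals))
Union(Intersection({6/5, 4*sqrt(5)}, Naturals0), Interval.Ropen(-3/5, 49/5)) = Interval.Ropen(-3/5, 49/5)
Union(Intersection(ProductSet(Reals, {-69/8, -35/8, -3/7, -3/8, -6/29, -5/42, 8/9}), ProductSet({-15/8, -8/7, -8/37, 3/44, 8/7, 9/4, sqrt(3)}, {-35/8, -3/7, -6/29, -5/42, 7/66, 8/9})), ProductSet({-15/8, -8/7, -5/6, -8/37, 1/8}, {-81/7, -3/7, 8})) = Union(ProductSet({-15/8, -8/7, -5/6, -8/37, 1/8}, {-81/7, -3/7, 8}), ProductSet({-15/8, -8/7, -8/37, 3/44, 8/7, 9/4, sqrt(3)}, {-35/8, -3/7, -6/29, -5/42, 8/9}))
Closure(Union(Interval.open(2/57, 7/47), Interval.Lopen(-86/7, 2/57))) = Interval(-86/7, 7/47)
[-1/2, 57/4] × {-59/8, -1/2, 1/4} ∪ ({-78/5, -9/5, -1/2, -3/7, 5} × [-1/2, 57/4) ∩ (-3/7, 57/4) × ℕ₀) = ({5} × {0, 1, …, 14}) ∪ ([-1/2, 57/4] × {-59/8, -1/2, 1/4})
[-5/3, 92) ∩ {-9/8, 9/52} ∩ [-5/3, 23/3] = {-9/8, 9/52}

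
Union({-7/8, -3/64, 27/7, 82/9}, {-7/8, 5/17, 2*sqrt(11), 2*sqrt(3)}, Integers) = Union({-7/8, -3/64, 5/17, 27/7, 82/9, 2*sqrt(11), 2*sqrt(3)}, Integers)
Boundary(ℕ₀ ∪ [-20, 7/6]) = {-20, 7/6} ∪ (ℕ₀ \ (-20, 7/6))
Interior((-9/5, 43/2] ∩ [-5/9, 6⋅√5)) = (-5/9, 6⋅√5)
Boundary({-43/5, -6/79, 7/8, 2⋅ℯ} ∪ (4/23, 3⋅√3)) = {-43/5, -6/79, 4/23, 3⋅√3, 2⋅ℯ}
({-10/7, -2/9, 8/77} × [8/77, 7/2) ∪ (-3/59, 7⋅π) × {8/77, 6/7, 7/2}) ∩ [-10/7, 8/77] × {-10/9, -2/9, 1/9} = {-10/7, -2/9, 8/77} × {1/9}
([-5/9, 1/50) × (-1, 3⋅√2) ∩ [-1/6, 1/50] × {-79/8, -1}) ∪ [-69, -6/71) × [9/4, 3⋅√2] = [-69, -6/71) × [9/4, 3⋅√2]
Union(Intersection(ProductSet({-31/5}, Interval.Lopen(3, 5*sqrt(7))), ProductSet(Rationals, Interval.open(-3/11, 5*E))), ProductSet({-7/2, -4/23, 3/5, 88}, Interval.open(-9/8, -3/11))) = Union(ProductSet({-31/5}, Interval.Lopen(3, 5*sqrt(7))), ProductSet({-7/2, -4/23, 3/5, 88}, Interval.open(-9/8, -3/11)))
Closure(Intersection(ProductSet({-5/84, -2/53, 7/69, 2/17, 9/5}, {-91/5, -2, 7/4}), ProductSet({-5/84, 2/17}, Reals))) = ProductSet({-5/84, 2/17}, {-91/5, -2, 7/4})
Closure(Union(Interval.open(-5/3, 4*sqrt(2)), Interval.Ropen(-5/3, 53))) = Interval(-5/3, 53)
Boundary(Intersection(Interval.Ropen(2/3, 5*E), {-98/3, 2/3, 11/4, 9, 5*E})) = {2/3, 11/4, 9}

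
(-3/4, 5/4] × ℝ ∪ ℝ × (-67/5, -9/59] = ((-3/4, 5/4] × ℝ) ∪ (ℝ × (-67/5, -9/59])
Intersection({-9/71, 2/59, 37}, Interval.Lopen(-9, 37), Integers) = {37}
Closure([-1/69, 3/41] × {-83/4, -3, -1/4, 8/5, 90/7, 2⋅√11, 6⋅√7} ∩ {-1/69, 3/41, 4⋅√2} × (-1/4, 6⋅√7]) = {-1/69, 3/41} × {8/5, 90/7, 2⋅√11, 6⋅√7}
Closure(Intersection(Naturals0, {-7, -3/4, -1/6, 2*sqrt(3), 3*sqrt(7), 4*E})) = EmptySet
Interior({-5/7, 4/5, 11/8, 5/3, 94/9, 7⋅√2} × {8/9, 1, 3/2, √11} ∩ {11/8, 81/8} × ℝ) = ∅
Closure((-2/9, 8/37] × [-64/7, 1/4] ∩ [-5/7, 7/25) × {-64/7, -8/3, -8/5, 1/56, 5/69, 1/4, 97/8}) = [-2/9, 8/37] × {-64/7, -8/3, -8/5, 1/56, 5/69, 1/4}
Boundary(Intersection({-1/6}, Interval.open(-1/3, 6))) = {-1/6}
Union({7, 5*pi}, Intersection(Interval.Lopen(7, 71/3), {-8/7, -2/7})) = {7, 5*pi}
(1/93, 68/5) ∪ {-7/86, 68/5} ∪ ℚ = ℚ ∪ [1/93, 68/5]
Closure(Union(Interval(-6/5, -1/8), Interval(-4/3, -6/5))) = Interval(-4/3, -1/8)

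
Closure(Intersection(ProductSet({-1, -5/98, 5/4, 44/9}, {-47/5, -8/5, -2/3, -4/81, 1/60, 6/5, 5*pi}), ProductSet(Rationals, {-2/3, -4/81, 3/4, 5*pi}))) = ProductSet({-1, -5/98, 5/4, 44/9}, {-2/3, -4/81, 5*pi})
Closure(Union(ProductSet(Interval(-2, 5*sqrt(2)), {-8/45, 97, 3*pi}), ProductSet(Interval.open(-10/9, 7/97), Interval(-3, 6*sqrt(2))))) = Union(ProductSet(Interval(-2, 5*sqrt(2)), {-8/45, 97, 3*pi}), ProductSet(Interval(-10/9, 7/97), Interval(-3, 6*sqrt(2))))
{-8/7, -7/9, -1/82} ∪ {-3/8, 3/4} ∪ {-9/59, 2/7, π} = {-8/7, -7/9, -3/8, -9/59, -1/82, 2/7, 3/4, π}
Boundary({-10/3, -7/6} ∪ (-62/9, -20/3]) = {-62/9, -20/3, -10/3, -7/6}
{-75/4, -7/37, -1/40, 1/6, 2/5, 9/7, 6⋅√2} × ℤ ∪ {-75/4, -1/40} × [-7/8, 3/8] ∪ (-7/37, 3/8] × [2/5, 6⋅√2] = ({-75/4, -1/40} × [-7/8, 3/8]) ∪ ({-75/4, -7/37, -1/40, 1/6, 2/5, 9/7, 6⋅√2} × ℤ) ∪ ((-7/37, 3/8] × [2/5, 6⋅√2])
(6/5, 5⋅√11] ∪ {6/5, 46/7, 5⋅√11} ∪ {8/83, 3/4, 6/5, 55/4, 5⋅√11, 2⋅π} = {8/83, 3/4} ∪ [6/5, 5⋅√11]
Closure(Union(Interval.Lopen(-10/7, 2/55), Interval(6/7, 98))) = Union(Interval(-10/7, 2/55), Interval(6/7, 98))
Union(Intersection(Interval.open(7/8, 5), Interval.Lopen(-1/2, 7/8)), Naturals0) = Naturals0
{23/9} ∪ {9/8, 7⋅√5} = {9/8, 23/9, 7⋅√5}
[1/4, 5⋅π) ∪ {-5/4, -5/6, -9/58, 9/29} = {-5/4, -5/6, -9/58} ∪ [1/4, 5⋅π)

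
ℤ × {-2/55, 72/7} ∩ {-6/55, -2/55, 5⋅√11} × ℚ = ∅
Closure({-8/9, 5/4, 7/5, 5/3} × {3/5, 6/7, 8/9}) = {-8/9, 5/4, 7/5, 5/3} × {3/5, 6/7, 8/9}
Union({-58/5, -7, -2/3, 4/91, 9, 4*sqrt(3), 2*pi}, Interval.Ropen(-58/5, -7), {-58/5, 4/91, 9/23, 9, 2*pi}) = Union({-2/3, 4/91, 9/23, 9, 4*sqrt(3), 2*pi}, Interval(-58/5, -7))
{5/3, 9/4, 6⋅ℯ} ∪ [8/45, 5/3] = [8/45, 5/3] ∪ {9/4, 6⋅ℯ}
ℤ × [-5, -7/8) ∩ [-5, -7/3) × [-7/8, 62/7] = ∅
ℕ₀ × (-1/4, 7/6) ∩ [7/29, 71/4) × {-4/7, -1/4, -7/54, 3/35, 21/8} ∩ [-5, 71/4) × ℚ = {1, 2, …, 17} × {-7/54, 3/35}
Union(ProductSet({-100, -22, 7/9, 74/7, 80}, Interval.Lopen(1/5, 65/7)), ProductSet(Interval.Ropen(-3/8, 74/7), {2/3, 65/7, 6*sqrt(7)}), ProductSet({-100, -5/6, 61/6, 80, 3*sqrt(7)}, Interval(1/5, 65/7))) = Union(ProductSet({-100, -22, 7/9, 74/7, 80}, Interval.Lopen(1/5, 65/7)), ProductSet({-100, -5/6, 61/6, 80, 3*sqrt(7)}, Interval(1/5, 65/7)), ProductSet(Interval.Ropen(-3/8, 74/7), {2/3, 65/7, 6*sqrt(7)}))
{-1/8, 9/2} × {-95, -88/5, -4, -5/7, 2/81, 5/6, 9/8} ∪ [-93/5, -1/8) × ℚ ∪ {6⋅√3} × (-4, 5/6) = ([-93/5, -1/8) × ℚ) ∪ ({6⋅√3} × (-4, 5/6)) ∪ ({-1/8, 9/2} × {-95, -88/5, -4, -5/7, 2/81, 5/6, 9/8})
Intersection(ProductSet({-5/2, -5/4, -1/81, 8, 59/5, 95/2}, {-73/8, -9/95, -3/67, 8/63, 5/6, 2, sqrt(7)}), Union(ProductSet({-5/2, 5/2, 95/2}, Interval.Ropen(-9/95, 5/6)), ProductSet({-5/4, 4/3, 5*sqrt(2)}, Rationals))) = Union(ProductSet({-5/4}, {-73/8, -9/95, -3/67, 8/63, 5/6, 2}), ProductSet({-5/2, 95/2}, {-9/95, -3/67, 8/63}))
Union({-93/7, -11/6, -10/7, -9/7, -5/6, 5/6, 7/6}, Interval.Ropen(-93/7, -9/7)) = Union({-5/6, 5/6, 7/6}, Interval(-93/7, -9/7))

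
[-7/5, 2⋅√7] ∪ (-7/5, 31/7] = [-7/5, 2⋅√7]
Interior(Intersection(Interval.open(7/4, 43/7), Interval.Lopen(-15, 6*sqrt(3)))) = Interval.open(7/4, 43/7)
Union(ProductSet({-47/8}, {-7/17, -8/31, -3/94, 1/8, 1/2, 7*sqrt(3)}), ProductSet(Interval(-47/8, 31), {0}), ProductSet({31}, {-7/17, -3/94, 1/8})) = Union(ProductSet({-47/8}, {-7/17, -8/31, -3/94, 1/8, 1/2, 7*sqrt(3)}), ProductSet({31}, {-7/17, -3/94, 1/8}), ProductSet(Interval(-47/8, 31), {0}))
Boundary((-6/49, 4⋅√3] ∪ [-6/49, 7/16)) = {-6/49, 4⋅√3}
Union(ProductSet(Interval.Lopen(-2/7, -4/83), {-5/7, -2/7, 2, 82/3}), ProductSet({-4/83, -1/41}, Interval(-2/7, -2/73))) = Union(ProductSet({-4/83, -1/41}, Interval(-2/7, -2/73)), ProductSet(Interval.Lopen(-2/7, -4/83), {-5/7, -2/7, 2, 82/3}))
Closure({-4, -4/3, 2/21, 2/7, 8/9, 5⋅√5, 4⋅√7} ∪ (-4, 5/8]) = [-4, 5/8] ∪ {8/9, 5⋅√5, 4⋅√7}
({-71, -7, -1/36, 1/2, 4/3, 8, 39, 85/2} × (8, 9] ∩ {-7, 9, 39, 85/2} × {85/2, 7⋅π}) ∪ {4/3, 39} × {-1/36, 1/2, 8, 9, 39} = {4/3, 39} × {-1/36, 1/2, 8, 9, 39}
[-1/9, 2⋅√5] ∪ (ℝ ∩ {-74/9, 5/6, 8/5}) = {-74/9} ∪ [-1/9, 2⋅√5]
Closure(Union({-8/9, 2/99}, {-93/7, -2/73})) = {-93/7, -8/9, -2/73, 2/99}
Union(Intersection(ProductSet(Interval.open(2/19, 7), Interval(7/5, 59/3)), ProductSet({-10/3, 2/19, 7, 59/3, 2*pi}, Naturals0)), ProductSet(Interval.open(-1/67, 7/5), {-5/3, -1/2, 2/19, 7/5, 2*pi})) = Union(ProductSet({2*pi}, Range(2, 20, 1)), ProductSet(Interval.open(-1/67, 7/5), {-5/3, -1/2, 2/19, 7/5, 2*pi}))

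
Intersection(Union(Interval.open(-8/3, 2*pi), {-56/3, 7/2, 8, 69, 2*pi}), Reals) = Union({-56/3, 8, 69}, Interval.Lopen(-8/3, 2*pi))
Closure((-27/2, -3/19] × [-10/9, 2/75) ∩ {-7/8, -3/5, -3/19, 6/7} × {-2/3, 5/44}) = {-7/8, -3/5, -3/19} × {-2/3}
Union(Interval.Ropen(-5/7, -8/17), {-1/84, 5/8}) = Union({-1/84, 5/8}, Interval.Ropen(-5/7, -8/17))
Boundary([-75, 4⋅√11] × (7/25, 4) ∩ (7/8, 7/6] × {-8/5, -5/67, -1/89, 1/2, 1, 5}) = [7/8, 7/6] × {1/2, 1}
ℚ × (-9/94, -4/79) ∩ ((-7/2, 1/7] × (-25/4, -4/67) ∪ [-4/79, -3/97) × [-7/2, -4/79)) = ((ℚ ∩ (-7/2, 1/7]) × (-9/94, -4/67)) ∪ ((ℚ ∩ [-4/79, -3/97)) × (-9/94, -4/79))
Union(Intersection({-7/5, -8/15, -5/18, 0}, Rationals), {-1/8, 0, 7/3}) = {-7/5, -8/15, -5/18, -1/8, 0, 7/3}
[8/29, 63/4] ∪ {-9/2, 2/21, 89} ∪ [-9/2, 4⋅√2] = [-9/2, 63/4] ∪ {89}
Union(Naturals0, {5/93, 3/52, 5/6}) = Union({5/93, 3/52, 5/6}, Naturals0)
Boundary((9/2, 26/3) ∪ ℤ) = {9/2, 26/3} ∪ (ℤ \ (9/2, 26/3))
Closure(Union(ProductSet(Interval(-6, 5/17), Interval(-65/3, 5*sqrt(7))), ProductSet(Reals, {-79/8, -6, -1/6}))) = Union(ProductSet(Interval(-6, 5/17), Interval(-65/3, 5*sqrt(7))), ProductSet(Reals, {-79/8, -6, -1/6}))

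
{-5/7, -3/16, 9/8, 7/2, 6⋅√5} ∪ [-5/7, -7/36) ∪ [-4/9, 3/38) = [-5/7, 3/38) ∪ {9/8, 7/2, 6⋅√5}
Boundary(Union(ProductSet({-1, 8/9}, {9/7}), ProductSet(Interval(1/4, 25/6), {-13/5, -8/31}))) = Union(ProductSet({-1, 8/9}, {9/7}), ProductSet(Interval(1/4, 25/6), {-13/5, -8/31}))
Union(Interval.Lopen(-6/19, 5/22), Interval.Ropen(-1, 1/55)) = Interval(-1, 5/22)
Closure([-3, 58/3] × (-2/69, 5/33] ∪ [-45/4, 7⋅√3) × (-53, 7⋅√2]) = ({58/3} × [-2/69, 5/33]) ∪ ([-3, 58/3] × (-2/69, 5/33]) ∪ ({-45/4} × [-53, 7⋅√2]) ∪ ([7⋅√3, 58/3] × {-2/69, 5/33}) ∪ ([-45/4, 7⋅√3] × {-53, 7⋅√2}) ∪ ([-45/4, 7⋅√3) × (-53, 7⋅√2]) ∪ ({-45/4, 7⋅√3} × ([-53, -2/69] ∪ [5/33, 7⋅√2]))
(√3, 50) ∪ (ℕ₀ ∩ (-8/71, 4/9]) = {0} ∪ (√3, 50)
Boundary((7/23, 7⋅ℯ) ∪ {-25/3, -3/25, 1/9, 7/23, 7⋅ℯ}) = {-25/3, -3/25, 1/9, 7/23, 7⋅ℯ}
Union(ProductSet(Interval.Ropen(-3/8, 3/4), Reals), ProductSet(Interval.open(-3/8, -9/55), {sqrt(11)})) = ProductSet(Interval.Ropen(-3/8, 3/4), Reals)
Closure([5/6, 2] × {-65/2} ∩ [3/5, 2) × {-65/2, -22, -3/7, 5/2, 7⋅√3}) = [5/6, 2] × {-65/2}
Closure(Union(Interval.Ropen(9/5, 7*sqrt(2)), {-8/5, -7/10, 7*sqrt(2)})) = Union({-8/5, -7/10}, Interval(9/5, 7*sqrt(2)))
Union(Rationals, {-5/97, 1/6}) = Rationals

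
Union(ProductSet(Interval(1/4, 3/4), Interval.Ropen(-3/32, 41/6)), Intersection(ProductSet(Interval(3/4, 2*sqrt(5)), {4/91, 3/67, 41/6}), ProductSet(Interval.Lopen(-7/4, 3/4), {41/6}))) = Union(ProductSet({3/4}, {41/6}), ProductSet(Interval(1/4, 3/4), Interval.Ropen(-3/32, 41/6)))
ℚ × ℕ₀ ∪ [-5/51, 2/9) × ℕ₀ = (ℚ ∪ [-5/51, 2/9]) × ℕ₀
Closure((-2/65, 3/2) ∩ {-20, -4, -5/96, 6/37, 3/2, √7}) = {6/37}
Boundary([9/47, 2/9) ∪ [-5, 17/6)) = {-5, 17/6}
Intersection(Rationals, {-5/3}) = {-5/3}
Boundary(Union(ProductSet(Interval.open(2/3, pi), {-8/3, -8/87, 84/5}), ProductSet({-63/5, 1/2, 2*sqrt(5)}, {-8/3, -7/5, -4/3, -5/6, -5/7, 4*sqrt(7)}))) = Union(ProductSet({-63/5, 1/2, 2*sqrt(5)}, {-8/3, -7/5, -4/3, -5/6, -5/7, 4*sqrt(7)}), ProductSet(Interval(2/3, pi), {-8/3, -8/87, 84/5}))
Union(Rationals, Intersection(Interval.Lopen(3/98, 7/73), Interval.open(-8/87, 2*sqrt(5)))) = Union(Interval(3/98, 7/73), Rationals)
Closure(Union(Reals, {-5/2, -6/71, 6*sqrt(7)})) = Reals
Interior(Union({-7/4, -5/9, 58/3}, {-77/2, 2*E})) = EmptySet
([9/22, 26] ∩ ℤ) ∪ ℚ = ℚ ∪ {1, 2, …, 26}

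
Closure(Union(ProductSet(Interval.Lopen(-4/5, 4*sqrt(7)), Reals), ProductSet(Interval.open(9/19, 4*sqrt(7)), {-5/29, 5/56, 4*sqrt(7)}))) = ProductSet(Interval(-4/5, 4*sqrt(7)), Reals)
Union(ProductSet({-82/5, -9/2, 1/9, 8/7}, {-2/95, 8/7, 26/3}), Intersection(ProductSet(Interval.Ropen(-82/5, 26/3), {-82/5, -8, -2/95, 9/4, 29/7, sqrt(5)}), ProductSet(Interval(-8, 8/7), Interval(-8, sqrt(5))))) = Union(ProductSet({-82/5, -9/2, 1/9, 8/7}, {-2/95, 8/7, 26/3}), ProductSet(Interval(-8, 8/7), {-8, -2/95, sqrt(5)}))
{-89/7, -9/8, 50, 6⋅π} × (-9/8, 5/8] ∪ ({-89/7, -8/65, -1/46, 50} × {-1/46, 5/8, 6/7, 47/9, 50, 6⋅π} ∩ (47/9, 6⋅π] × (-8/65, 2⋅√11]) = {-89/7, -9/8, 50, 6⋅π} × (-9/8, 5/8]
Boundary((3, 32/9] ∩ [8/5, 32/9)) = {3, 32/9}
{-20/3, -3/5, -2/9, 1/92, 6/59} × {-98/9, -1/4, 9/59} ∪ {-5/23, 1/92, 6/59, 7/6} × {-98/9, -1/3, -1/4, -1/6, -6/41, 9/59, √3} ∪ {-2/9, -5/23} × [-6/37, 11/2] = ({-2/9, -5/23} × [-6/37, 11/2]) ∪ ({-20/3, -3/5, -2/9, 1/92, 6/59} × {-98/9, -1/4, 9/59}) ∪ ({-5/23, 1/92, 6/59, 7/6} × {-98/9, -1/3, -1/4, -1/6, -6/41, 9/59, √3})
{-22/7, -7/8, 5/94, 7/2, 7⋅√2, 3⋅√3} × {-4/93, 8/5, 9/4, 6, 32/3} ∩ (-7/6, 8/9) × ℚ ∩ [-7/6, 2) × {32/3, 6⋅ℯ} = {-7/8, 5/94} × {32/3}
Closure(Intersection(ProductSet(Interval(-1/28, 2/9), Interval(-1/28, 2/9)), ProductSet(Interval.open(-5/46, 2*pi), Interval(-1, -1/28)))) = ProductSet(Interval(-1/28, 2/9), {-1/28})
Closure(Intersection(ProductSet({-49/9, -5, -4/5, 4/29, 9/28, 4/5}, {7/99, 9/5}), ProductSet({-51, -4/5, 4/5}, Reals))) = ProductSet({-4/5, 4/5}, {7/99, 9/5})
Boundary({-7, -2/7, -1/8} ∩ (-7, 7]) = {-2/7, -1/8}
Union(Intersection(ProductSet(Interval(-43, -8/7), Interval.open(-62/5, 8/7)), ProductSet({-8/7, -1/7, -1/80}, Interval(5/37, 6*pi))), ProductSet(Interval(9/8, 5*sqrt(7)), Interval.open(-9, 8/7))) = Union(ProductSet({-8/7}, Interval.Ropen(5/37, 8/7)), ProductSet(Interval(9/8, 5*sqrt(7)), Interval.open(-9, 8/7)))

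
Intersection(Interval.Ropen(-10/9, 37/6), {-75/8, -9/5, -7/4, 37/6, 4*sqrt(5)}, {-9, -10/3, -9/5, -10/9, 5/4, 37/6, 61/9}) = EmptySet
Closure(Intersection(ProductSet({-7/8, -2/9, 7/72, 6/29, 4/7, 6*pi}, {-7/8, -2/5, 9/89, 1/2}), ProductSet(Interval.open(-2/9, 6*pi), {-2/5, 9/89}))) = ProductSet({7/72, 6/29, 4/7}, {-2/5, 9/89})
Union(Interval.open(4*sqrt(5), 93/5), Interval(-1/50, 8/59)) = Union(Interval(-1/50, 8/59), Interval.open(4*sqrt(5), 93/5))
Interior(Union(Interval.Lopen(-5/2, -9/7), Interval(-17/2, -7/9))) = Interval.open(-17/2, -7/9)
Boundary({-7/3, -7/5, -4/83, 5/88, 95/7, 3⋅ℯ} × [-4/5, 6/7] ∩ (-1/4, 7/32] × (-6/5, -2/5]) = {-4/83, 5/88} × [-4/5, -2/5]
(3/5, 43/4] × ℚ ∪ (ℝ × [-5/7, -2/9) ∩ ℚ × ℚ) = ((3/5, 43/4] × ℚ) ∪ (ℚ × (ℚ ∩ [-5/7, -2/9)))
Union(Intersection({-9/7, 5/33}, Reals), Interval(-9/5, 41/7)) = Interval(-9/5, 41/7)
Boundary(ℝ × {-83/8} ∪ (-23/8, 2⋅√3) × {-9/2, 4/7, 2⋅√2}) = (ℝ × {-83/8}) ∪ ([-23/8, 2⋅√3] × {-9/2, 4/7, 2⋅√2})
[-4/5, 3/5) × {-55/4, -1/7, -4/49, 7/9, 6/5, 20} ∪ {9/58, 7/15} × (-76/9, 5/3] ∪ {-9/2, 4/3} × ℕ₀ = ({-9/2, 4/3} × ℕ₀) ∪ ({9/58, 7/15} × (-76/9, 5/3]) ∪ ([-4/5, 3/5) × {-55/4, -1/7, -4/49, 7/9, 6/5, 20})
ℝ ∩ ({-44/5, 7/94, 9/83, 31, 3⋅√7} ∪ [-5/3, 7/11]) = {-44/5, 31, 3⋅√7} ∪ [-5/3, 7/11]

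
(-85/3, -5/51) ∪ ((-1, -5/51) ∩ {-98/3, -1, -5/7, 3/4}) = (-85/3, -5/51)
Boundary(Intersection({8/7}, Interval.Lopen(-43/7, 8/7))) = {8/7}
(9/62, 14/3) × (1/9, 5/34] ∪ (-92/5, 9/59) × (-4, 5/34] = ((-92/5, 9/59) × (-4, 5/34]) ∪ ((9/62, 14/3) × (1/9, 5/34])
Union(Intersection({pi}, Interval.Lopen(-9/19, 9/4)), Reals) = Reals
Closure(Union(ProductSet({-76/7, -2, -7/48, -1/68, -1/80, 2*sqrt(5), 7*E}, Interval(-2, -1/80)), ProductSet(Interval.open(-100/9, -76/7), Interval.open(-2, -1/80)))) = Union(ProductSet({-100/9, -76/7, -2, -7/48, -1/68, -1/80, 2*sqrt(5), 7*E}, Interval(-2, -1/80)), ProductSet(Interval(-100/9, -76/7), {-2, -1/80}), ProductSet(Interval.open(-100/9, -76/7), Interval.open(-2, -1/80)))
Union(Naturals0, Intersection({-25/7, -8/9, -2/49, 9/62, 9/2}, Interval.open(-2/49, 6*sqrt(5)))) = Union({9/62, 9/2}, Naturals0)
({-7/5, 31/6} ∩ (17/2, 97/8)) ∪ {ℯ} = {ℯ}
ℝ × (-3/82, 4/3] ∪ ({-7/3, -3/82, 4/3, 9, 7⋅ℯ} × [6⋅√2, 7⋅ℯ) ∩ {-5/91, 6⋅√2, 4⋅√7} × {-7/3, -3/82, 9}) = ℝ × (-3/82, 4/3]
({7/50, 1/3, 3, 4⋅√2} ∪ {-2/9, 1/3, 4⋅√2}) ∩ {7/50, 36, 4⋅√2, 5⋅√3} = {7/50, 4⋅√2}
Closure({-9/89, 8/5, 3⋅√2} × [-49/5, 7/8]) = {-9/89, 8/5, 3⋅√2} × [-49/5, 7/8]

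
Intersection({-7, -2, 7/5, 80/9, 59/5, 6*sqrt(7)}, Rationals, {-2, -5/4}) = {-2}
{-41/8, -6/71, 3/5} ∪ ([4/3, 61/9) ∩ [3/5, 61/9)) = {-41/8, -6/71, 3/5} ∪ [4/3, 61/9)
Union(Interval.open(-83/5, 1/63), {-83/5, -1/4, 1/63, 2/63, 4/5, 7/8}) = Union({2/63, 4/5, 7/8}, Interval(-83/5, 1/63))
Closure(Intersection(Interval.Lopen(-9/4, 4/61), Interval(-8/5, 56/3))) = Interval(-8/5, 4/61)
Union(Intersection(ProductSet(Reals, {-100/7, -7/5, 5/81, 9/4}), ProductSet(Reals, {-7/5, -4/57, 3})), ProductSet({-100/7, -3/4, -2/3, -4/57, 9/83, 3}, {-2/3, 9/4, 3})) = Union(ProductSet({-100/7, -3/4, -2/3, -4/57, 9/83, 3}, {-2/3, 9/4, 3}), ProductSet(Reals, {-7/5}))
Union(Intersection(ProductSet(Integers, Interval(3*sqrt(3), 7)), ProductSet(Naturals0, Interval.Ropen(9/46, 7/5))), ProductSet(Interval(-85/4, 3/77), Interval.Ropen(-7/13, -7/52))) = ProductSet(Interval(-85/4, 3/77), Interval.Ropen(-7/13, -7/52))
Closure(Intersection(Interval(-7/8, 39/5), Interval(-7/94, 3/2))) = Interval(-7/94, 3/2)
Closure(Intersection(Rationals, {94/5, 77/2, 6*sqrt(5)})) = {94/5, 77/2}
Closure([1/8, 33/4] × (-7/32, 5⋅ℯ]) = [1/8, 33/4] × [-7/32, 5⋅ℯ]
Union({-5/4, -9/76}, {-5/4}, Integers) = Union({-5/4, -9/76}, Integers)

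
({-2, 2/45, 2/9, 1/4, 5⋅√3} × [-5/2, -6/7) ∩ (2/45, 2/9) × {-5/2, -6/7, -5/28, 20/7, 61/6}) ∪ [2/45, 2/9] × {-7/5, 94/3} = [2/45, 2/9] × {-7/5, 94/3}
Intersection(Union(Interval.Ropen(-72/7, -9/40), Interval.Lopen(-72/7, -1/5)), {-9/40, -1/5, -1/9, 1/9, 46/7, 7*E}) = {-9/40, -1/5}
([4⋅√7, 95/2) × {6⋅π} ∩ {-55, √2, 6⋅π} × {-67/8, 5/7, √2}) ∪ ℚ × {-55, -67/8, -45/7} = ℚ × {-55, -67/8, -45/7}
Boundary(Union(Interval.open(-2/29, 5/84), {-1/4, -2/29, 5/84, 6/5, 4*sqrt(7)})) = {-1/4, -2/29, 5/84, 6/5, 4*sqrt(7)}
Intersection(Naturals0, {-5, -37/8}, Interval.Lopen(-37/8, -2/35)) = EmptySet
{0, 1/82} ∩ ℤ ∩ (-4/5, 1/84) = {0}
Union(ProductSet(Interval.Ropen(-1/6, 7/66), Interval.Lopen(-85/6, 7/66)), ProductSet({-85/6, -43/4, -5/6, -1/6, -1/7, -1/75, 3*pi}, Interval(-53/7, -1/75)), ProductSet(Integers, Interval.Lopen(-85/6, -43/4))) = Union(ProductSet({-85/6, -43/4, -5/6, -1/6, -1/7, -1/75, 3*pi}, Interval(-53/7, -1/75)), ProductSet(Integers, Interval.Lopen(-85/6, -43/4)), ProductSet(Interval.Ropen(-1/6, 7/66), Interval.Lopen(-85/6, 7/66)))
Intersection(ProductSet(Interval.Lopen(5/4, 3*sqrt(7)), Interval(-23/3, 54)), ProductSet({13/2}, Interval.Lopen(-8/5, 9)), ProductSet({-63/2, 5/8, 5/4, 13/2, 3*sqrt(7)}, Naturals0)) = ProductSet({13/2}, Range(0, 10, 1))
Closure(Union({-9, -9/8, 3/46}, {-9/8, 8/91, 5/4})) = {-9, -9/8, 3/46, 8/91, 5/4}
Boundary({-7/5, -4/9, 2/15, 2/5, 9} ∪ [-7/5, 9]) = {-7/5, 9}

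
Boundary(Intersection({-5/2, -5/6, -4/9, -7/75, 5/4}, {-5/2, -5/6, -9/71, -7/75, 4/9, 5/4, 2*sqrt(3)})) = {-5/2, -5/6, -7/75, 5/4}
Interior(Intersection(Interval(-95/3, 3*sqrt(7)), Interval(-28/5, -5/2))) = Interval.open(-28/5, -5/2)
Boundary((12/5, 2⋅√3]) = {12/5, 2⋅√3}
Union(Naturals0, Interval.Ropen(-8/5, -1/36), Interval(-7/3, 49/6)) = Union(Interval(-7/3, 49/6), Naturals0)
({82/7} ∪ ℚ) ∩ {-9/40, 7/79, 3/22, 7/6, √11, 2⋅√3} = {-9/40, 7/79, 3/22, 7/6}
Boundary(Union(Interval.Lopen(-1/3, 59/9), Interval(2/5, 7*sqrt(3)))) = {-1/3, 7*sqrt(3)}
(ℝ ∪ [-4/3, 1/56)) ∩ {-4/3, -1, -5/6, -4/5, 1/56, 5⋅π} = {-4/3, -1, -5/6, -4/5, 1/56, 5⋅π}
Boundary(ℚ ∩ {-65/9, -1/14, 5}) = {-65/9, -1/14, 5}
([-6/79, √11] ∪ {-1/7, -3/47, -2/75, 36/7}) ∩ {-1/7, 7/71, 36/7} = {-1/7, 7/71, 36/7}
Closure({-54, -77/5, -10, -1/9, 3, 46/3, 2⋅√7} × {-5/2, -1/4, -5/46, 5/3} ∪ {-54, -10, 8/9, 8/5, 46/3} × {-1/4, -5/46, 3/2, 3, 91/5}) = ({-54, -10, 8/9, 8/5, 46/3} × {-1/4, -5/46, 3/2, 3, 91/5}) ∪ ({-54, -77/5, -10, -1/9, 3, 46/3, 2⋅√7} × {-5/2, -1/4, -5/46, 5/3})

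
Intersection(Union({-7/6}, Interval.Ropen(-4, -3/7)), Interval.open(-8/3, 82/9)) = Interval.open(-8/3, -3/7)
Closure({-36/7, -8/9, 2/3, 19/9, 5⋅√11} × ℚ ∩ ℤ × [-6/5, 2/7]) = ∅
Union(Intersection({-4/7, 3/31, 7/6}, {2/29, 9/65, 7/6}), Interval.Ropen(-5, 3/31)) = Union({7/6}, Interval.Ropen(-5, 3/31))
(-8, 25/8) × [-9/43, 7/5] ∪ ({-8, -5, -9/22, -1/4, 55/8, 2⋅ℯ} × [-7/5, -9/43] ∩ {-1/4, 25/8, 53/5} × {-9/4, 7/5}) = (-8, 25/8) × [-9/43, 7/5]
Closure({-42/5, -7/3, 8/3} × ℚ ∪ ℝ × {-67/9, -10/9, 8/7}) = ({-42/5, -7/3, 8/3} × ℝ) ∪ (ℝ × {-67/9, -10/9, 8/7})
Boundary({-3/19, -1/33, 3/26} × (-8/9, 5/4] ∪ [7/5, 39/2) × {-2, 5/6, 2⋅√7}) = ({-3/19, -1/33, 3/26} × [-8/9, 5/4]) ∪ ([7/5, 39/2] × {-2, 5/6, 2⋅√7})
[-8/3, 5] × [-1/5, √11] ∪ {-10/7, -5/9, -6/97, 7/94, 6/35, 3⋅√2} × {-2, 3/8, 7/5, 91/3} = ([-8/3, 5] × [-1/5, √11]) ∪ ({-10/7, -5/9, -6/97, 7/94, 6/35, 3⋅√2} × {-2, 3/8, 7/5, 91/3})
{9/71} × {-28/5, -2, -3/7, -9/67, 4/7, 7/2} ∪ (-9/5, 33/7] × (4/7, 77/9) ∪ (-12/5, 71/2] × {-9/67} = ((-12/5, 71/2] × {-9/67}) ∪ ({9/71} × {-28/5, -2, -3/7, -9/67, 4/7, 7/2}) ∪ ((-9/5, 33/7] × (4/7, 77/9))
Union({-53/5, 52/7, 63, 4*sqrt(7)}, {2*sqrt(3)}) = {-53/5, 52/7, 63, 2*sqrt(3), 4*sqrt(7)}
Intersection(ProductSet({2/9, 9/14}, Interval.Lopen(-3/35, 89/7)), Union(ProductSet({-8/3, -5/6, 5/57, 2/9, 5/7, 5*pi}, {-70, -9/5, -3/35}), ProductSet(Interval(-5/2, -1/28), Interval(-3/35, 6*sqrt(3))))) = EmptySet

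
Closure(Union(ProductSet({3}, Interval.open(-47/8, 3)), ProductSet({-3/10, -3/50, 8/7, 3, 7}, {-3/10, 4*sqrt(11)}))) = Union(ProductSet({3}, Interval(-47/8, 3)), ProductSet({-3/10, -3/50, 8/7, 3, 7}, {-3/10, 4*sqrt(11)}))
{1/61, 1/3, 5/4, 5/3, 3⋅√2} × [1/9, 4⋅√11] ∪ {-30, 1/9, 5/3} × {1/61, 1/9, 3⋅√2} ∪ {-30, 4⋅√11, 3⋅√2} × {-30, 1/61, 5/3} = ({-30, 1/9, 5/3} × {1/61, 1/9, 3⋅√2}) ∪ ({-30, 4⋅√11, 3⋅√2} × {-30, 1/61, 5/3}) ∪ ({1/61, 1/3, 5/4, 5/3, 3⋅√2} × [1/9, 4⋅√11])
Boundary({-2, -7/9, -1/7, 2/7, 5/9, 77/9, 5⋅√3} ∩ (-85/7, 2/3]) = {-2, -7/9, -1/7, 2/7, 5/9}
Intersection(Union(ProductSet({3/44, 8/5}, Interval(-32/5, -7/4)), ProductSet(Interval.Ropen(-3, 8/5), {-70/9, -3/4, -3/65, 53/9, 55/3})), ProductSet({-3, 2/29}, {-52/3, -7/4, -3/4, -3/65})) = ProductSet({-3, 2/29}, {-3/4, -3/65})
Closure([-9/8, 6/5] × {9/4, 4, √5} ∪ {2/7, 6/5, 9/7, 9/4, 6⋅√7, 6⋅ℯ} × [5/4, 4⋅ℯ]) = ([-9/8, 6/5] × {9/4, 4, √5}) ∪ ({2/7, 6/5, 9/7, 9/4, 6⋅√7, 6⋅ℯ} × [5/4, 4⋅ℯ])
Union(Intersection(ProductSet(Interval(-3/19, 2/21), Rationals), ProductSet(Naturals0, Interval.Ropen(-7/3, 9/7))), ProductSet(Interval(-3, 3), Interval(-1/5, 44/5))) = Union(ProductSet(Interval(-3, 3), Interval(-1/5, 44/5)), ProductSet(Range(0, 1, 1), Intersection(Interval.Ropen(-7/3, 9/7), Rationals)))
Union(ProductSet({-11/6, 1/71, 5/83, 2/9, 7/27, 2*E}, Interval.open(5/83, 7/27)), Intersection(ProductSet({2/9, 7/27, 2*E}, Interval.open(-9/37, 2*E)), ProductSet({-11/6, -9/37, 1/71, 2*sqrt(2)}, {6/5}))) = ProductSet({-11/6, 1/71, 5/83, 2/9, 7/27, 2*E}, Interval.open(5/83, 7/27))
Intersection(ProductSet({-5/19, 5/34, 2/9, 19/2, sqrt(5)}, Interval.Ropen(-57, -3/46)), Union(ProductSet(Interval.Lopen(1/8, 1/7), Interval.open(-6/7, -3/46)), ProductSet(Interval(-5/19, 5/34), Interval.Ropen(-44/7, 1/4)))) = ProductSet({-5/19, 5/34}, Interval.Ropen(-44/7, -3/46))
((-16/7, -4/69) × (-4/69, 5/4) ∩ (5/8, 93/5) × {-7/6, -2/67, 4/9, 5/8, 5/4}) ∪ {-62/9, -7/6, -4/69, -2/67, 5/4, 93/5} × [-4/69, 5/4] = {-62/9, -7/6, -4/69, -2/67, 5/4, 93/5} × [-4/69, 5/4]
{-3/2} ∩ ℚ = {-3/2}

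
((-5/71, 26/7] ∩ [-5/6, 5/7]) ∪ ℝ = (-∞, ∞)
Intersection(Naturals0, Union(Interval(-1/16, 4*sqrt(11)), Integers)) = Union(Naturals0, Range(0, 14, 1))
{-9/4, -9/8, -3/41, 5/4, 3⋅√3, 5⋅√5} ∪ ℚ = ℚ ∪ {3⋅√3, 5⋅√5}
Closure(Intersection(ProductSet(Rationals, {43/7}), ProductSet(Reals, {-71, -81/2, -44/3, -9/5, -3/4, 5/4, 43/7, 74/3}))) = ProductSet(Reals, {43/7})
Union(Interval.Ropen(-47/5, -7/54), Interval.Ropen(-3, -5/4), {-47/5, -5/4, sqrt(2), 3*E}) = Union({sqrt(2), 3*E}, Interval.Ropen(-47/5, -7/54))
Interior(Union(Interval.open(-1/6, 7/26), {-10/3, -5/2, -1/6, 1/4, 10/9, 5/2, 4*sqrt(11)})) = Interval.open(-1/6, 7/26)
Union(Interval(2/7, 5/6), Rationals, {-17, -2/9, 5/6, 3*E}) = Union({3*E}, Interval(2/7, 5/6), Rationals)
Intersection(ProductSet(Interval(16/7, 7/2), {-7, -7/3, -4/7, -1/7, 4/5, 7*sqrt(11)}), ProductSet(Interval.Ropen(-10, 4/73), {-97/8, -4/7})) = EmptySet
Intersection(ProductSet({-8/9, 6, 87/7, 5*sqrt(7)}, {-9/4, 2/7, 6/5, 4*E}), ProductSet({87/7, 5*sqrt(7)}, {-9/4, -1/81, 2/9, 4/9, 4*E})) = ProductSet({87/7, 5*sqrt(7)}, {-9/4, 4*E})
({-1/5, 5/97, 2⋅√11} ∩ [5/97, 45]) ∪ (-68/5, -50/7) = (-68/5, -50/7) ∪ {5/97, 2⋅√11}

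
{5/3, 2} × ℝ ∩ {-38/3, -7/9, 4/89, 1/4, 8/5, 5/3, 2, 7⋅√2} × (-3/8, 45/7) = {5/3, 2} × (-3/8, 45/7)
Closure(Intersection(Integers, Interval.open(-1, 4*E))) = Range(0, 11, 1)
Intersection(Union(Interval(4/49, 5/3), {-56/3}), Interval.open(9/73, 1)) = Interval.open(9/73, 1)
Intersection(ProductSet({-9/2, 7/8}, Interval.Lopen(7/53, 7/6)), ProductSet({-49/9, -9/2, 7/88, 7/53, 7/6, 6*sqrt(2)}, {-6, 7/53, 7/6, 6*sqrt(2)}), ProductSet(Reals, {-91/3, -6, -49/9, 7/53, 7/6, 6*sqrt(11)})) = ProductSet({-9/2}, {7/6})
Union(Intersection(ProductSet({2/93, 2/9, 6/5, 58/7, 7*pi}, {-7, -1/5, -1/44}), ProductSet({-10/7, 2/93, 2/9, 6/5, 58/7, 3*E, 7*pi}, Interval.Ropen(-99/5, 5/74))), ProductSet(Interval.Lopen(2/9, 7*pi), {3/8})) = Union(ProductSet({2/93, 2/9, 6/5, 58/7, 7*pi}, {-7, -1/5, -1/44}), ProductSet(Interval.Lopen(2/9, 7*pi), {3/8}))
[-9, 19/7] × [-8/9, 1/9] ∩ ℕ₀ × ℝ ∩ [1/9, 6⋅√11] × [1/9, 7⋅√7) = {1, 2} × {1/9}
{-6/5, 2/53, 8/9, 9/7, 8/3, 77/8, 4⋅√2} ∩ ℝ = {-6/5, 2/53, 8/9, 9/7, 8/3, 77/8, 4⋅√2}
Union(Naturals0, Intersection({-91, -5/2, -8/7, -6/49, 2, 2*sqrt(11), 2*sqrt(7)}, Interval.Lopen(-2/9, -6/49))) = Union({-6/49}, Naturals0)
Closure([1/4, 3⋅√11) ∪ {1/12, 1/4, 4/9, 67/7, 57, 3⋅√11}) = {1/12, 57} ∪ [1/4, 3⋅√11]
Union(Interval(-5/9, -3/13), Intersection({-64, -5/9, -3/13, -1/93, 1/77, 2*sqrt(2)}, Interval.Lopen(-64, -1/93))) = Union({-1/93}, Interval(-5/9, -3/13))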